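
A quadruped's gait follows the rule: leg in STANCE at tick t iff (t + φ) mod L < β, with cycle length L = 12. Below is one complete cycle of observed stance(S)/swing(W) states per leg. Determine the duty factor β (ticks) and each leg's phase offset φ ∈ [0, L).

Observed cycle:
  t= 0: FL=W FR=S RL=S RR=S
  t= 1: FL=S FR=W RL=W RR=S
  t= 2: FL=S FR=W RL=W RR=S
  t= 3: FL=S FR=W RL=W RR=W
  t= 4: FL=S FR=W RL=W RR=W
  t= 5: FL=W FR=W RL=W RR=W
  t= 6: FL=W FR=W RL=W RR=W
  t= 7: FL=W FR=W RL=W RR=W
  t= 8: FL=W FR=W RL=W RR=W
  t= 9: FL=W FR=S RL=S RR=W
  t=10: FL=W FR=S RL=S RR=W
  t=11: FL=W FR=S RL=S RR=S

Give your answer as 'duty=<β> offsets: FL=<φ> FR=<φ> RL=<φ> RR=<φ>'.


duty β = stance ticks per leg = 4
FL: stance ticks = 4; W→S at t=1 → φ=11
FR: stance ticks = 4; W→S at t=9 → φ=3
RL: stance ticks = 4; W→S at t=9 → φ=3
RR: stance ticks = 4; W→S at t=11 → φ=1

duty=4 offsets: FL=11 FR=3 RL=3 RR=1


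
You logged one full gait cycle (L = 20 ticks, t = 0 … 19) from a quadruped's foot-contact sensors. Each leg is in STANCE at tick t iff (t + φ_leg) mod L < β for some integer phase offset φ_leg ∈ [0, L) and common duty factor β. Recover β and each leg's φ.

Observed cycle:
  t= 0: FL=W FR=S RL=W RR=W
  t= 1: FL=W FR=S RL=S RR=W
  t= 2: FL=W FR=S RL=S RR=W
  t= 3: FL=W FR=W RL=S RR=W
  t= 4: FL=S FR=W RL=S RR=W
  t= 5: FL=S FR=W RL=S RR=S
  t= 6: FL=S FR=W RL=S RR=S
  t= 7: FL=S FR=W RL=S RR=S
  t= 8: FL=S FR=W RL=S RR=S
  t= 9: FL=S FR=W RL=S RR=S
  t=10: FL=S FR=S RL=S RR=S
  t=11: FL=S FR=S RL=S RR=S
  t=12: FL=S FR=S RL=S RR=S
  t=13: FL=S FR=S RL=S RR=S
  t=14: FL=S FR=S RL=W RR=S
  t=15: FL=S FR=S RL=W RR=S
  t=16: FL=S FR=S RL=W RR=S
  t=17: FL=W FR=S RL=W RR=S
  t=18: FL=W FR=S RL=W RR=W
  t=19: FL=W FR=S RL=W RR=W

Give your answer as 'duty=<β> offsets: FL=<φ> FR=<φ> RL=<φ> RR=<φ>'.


duty β = stance ticks per leg = 13
FL: stance ticks = 13; W→S at t=4 → φ=16
FR: stance ticks = 13; W→S at t=10 → φ=10
RL: stance ticks = 13; W→S at t=1 → φ=19
RR: stance ticks = 13; W→S at t=5 → φ=15

duty=13 offsets: FL=16 FR=10 RL=19 RR=15


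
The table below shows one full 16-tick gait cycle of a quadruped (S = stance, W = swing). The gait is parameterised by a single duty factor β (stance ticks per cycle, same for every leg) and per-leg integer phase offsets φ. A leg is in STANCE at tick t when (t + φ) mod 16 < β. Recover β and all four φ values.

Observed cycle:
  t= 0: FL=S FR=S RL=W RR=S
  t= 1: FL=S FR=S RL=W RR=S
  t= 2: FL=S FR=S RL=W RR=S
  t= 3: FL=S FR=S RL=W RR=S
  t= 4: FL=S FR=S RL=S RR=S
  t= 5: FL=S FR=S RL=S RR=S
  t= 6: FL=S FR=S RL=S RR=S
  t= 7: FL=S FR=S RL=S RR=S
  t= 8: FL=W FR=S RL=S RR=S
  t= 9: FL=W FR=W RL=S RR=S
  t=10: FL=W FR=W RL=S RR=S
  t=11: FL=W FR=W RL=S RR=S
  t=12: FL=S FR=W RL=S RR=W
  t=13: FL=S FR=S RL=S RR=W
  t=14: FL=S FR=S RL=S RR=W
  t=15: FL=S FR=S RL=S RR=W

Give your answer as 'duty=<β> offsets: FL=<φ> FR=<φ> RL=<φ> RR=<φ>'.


duty β = stance ticks per leg = 12
FL: stance ticks = 12; W→S at t=12 → φ=4
FR: stance ticks = 12; W→S at t=13 → φ=3
RL: stance ticks = 12; W→S at t=4 → φ=12
RR: stance ticks = 12; W→S at t=0 → φ=0

duty=12 offsets: FL=4 FR=3 RL=12 RR=0


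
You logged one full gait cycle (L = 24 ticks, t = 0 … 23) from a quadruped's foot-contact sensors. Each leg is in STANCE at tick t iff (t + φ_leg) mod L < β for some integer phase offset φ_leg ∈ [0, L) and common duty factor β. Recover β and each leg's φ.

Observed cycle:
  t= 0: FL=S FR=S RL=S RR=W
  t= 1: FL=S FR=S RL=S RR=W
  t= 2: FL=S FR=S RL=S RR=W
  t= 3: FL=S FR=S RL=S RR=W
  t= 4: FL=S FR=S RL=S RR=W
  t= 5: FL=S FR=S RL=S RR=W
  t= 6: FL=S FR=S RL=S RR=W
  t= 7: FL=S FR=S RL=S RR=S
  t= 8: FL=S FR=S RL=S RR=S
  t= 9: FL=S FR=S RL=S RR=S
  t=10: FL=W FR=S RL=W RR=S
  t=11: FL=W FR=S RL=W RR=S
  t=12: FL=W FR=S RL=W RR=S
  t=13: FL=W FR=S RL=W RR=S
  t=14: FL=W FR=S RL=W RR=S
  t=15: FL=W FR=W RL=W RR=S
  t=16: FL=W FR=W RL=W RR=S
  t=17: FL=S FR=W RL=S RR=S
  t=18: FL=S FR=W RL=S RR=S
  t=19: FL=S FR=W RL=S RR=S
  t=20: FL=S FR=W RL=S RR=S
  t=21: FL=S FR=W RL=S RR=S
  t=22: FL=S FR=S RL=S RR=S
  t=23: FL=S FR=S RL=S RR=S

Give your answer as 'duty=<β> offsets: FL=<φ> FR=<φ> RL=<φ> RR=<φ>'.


duty β = stance ticks per leg = 17
FL: stance ticks = 17; W→S at t=17 → φ=7
FR: stance ticks = 17; W→S at t=22 → φ=2
RL: stance ticks = 17; W→S at t=17 → φ=7
RR: stance ticks = 17; W→S at t=7 → φ=17

duty=17 offsets: FL=7 FR=2 RL=7 RR=17


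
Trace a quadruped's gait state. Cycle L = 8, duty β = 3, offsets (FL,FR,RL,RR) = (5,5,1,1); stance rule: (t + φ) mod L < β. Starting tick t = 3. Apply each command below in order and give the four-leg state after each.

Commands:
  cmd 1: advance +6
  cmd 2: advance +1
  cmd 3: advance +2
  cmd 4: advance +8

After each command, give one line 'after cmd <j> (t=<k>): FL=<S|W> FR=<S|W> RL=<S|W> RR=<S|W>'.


after cmd 1 (t=9): FL=W FR=W RL=S RR=S
after cmd 2 (t=10): FL=W FR=W RL=W RR=W
after cmd 3 (t=12): FL=S FR=S RL=W RR=W
after cmd 4 (t=20): FL=S FR=S RL=W RR=W

start t=3: FL=S FR=S RL=W RR=W
cmd 1: advance +6 → t=9, phase=(6,6,2,2) → FL=W FR=W RL=S RR=S
cmd 2: advance +1 → t=10, phase=(7,7,3,3) → FL=W FR=W RL=W RR=W
cmd 3: advance +2 → t=12, phase=(1,1,5,5) → FL=S FR=S RL=W RR=W
cmd 4: advance +8 → t=20, phase=(1,1,5,5) → FL=S FR=S RL=W RR=W


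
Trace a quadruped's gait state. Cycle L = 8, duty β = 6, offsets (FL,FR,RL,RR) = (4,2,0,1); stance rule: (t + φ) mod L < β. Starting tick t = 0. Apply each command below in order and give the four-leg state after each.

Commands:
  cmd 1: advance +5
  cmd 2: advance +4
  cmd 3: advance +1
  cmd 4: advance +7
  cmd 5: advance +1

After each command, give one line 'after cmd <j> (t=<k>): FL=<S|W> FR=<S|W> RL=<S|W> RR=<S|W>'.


after cmd 1 (t=5): FL=S FR=W RL=S RR=W
after cmd 2 (t=9): FL=S FR=S RL=S RR=S
after cmd 3 (t=10): FL=W FR=S RL=S RR=S
after cmd 4 (t=17): FL=S FR=S RL=S RR=S
after cmd 5 (t=18): FL=W FR=S RL=S RR=S

start t=0: FL=S FR=S RL=S RR=S
cmd 1: advance +5 → t=5, phase=(1,7,5,6) → FL=S FR=W RL=S RR=W
cmd 2: advance +4 → t=9, phase=(5,3,1,2) → FL=S FR=S RL=S RR=S
cmd 3: advance +1 → t=10, phase=(6,4,2,3) → FL=W FR=S RL=S RR=S
cmd 4: advance +7 → t=17, phase=(5,3,1,2) → FL=S FR=S RL=S RR=S
cmd 5: advance +1 → t=18, phase=(6,4,2,3) → FL=W FR=S RL=S RR=S


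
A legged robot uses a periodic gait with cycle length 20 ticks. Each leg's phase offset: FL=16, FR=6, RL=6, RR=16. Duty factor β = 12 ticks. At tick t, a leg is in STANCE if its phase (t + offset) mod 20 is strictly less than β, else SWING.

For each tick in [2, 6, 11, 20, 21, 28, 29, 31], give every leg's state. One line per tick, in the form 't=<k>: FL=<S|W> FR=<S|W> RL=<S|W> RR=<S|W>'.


t=2: phase=(18,8,8,18) vs β=12 → FL=W FR=S RL=S RR=W
t=6: phase=(2,12,12,2) vs β=12 → FL=S FR=W RL=W RR=S
t=11: phase=(7,17,17,7) vs β=12 → FL=S FR=W RL=W RR=S
t=20: phase=(16,6,6,16) vs β=12 → FL=W FR=S RL=S RR=W
t=21: phase=(17,7,7,17) vs β=12 → FL=W FR=S RL=S RR=W
t=28: phase=(4,14,14,4) vs β=12 → FL=S FR=W RL=W RR=S
t=29: phase=(5,15,15,5) vs β=12 → FL=S FR=W RL=W RR=S
t=31: phase=(7,17,17,7) vs β=12 → FL=S FR=W RL=W RR=S

t=2: FL=W FR=S RL=S RR=W
t=6: FL=S FR=W RL=W RR=S
t=11: FL=S FR=W RL=W RR=S
t=20: FL=W FR=S RL=S RR=W
t=21: FL=W FR=S RL=S RR=W
t=28: FL=S FR=W RL=W RR=S
t=29: FL=S FR=W RL=W RR=S
t=31: FL=S FR=W RL=W RR=S


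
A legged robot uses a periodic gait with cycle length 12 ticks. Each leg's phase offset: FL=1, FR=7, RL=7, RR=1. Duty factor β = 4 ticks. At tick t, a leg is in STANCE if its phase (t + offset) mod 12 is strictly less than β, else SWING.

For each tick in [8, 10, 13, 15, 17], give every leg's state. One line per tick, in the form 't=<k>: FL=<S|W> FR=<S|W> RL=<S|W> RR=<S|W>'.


t=8: FL=W FR=S RL=S RR=W
t=10: FL=W FR=W RL=W RR=W
t=13: FL=S FR=W RL=W RR=S
t=15: FL=W FR=W RL=W RR=W
t=17: FL=W FR=S RL=S RR=W

t=8: phase=(9,3,3,9) vs β=4 → FL=W FR=S RL=S RR=W
t=10: phase=(11,5,5,11) vs β=4 → FL=W FR=W RL=W RR=W
t=13: phase=(2,8,8,2) vs β=4 → FL=S FR=W RL=W RR=S
t=15: phase=(4,10,10,4) vs β=4 → FL=W FR=W RL=W RR=W
t=17: phase=(6,0,0,6) vs β=4 → FL=W FR=S RL=S RR=W


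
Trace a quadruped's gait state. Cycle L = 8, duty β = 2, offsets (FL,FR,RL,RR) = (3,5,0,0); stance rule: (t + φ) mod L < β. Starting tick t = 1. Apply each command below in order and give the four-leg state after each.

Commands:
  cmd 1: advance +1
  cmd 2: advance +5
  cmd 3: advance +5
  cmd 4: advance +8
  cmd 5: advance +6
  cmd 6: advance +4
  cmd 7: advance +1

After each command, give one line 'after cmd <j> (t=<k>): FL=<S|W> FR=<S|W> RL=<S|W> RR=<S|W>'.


start t=1: FL=W FR=W RL=S RR=S
cmd 1: advance +1 → t=2, phase=(5,7,2,2) → FL=W FR=W RL=W RR=W
cmd 2: advance +5 → t=7, phase=(2,4,7,7) → FL=W FR=W RL=W RR=W
cmd 3: advance +5 → t=12, phase=(7,1,4,4) → FL=W FR=S RL=W RR=W
cmd 4: advance +8 → t=20, phase=(7,1,4,4) → FL=W FR=S RL=W RR=W
cmd 5: advance +6 → t=26, phase=(5,7,2,2) → FL=W FR=W RL=W RR=W
cmd 6: advance +4 → t=30, phase=(1,3,6,6) → FL=S FR=W RL=W RR=W
cmd 7: advance +1 → t=31, phase=(2,4,7,7) → FL=W FR=W RL=W RR=W

after cmd 1 (t=2): FL=W FR=W RL=W RR=W
after cmd 2 (t=7): FL=W FR=W RL=W RR=W
after cmd 3 (t=12): FL=W FR=S RL=W RR=W
after cmd 4 (t=20): FL=W FR=S RL=W RR=W
after cmd 5 (t=26): FL=W FR=W RL=W RR=W
after cmd 6 (t=30): FL=S FR=W RL=W RR=W
after cmd 7 (t=31): FL=W FR=W RL=W RR=W


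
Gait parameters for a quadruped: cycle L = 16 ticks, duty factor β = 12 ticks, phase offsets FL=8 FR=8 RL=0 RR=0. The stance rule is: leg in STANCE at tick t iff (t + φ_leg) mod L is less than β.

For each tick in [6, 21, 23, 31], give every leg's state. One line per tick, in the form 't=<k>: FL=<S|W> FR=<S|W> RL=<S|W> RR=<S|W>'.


t=6: phase=(14,14,6,6) vs β=12 → FL=W FR=W RL=S RR=S
t=21: phase=(13,13,5,5) vs β=12 → FL=W FR=W RL=S RR=S
t=23: phase=(15,15,7,7) vs β=12 → FL=W FR=W RL=S RR=S
t=31: phase=(7,7,15,15) vs β=12 → FL=S FR=S RL=W RR=W

t=6: FL=W FR=W RL=S RR=S
t=21: FL=W FR=W RL=S RR=S
t=23: FL=W FR=W RL=S RR=S
t=31: FL=S FR=S RL=W RR=W


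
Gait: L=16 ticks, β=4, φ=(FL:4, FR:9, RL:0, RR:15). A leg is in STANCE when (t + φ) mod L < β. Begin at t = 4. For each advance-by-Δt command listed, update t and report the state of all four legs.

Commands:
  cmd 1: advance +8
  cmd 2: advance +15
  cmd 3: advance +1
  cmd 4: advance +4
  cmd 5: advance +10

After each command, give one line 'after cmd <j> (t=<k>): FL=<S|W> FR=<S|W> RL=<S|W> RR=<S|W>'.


after cmd 1 (t=12): FL=S FR=W RL=W RR=W
after cmd 2 (t=27): FL=W FR=W RL=W RR=W
after cmd 3 (t=28): FL=S FR=W RL=W RR=W
after cmd 4 (t=32): FL=W FR=W RL=S RR=W
after cmd 5 (t=42): FL=W FR=S RL=W RR=W

start t=4: FL=W FR=W RL=W RR=S
cmd 1: advance +8 → t=12, phase=(0,5,12,11) → FL=S FR=W RL=W RR=W
cmd 2: advance +15 → t=27, phase=(15,4,11,10) → FL=W FR=W RL=W RR=W
cmd 3: advance +1 → t=28, phase=(0,5,12,11) → FL=S FR=W RL=W RR=W
cmd 4: advance +4 → t=32, phase=(4,9,0,15) → FL=W FR=W RL=S RR=W
cmd 5: advance +10 → t=42, phase=(14,3,10,9) → FL=W FR=S RL=W RR=W


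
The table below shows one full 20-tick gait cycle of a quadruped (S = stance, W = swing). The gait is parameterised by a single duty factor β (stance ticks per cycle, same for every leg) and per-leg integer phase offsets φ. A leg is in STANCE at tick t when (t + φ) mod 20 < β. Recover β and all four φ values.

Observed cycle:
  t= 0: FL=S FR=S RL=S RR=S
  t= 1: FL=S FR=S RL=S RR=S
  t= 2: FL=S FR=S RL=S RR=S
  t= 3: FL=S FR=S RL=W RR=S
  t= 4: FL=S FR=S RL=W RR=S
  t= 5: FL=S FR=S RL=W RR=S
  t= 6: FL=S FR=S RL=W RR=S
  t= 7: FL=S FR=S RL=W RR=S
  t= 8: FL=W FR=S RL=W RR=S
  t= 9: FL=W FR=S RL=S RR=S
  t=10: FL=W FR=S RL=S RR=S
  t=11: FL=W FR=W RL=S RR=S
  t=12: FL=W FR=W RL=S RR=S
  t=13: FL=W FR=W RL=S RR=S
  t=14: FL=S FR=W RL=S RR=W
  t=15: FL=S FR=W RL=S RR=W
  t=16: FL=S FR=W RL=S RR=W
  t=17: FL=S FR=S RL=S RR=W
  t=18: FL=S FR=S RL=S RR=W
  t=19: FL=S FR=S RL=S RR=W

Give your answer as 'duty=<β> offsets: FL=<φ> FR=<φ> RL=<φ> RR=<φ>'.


duty β = stance ticks per leg = 14
FL: stance ticks = 14; W→S at t=14 → φ=6
FR: stance ticks = 14; W→S at t=17 → φ=3
RL: stance ticks = 14; W→S at t=9 → φ=11
RR: stance ticks = 14; W→S at t=0 → φ=0

duty=14 offsets: FL=6 FR=3 RL=11 RR=0


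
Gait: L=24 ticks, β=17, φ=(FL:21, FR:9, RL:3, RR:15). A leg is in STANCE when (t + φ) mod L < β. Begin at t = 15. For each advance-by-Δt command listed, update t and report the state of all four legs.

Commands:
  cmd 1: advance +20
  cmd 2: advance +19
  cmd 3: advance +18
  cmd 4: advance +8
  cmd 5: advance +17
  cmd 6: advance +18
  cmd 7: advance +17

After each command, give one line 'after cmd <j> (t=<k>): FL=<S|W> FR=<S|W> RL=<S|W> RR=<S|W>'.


start t=15: FL=S FR=S RL=W RR=S
cmd 1: advance +20 → t=35, phase=(8,20,14,2) → FL=S FR=W RL=S RR=S
cmd 2: advance +19 → t=54, phase=(3,15,9,21) → FL=S FR=S RL=S RR=W
cmd 3: advance +18 → t=72, phase=(21,9,3,15) → FL=W FR=S RL=S RR=S
cmd 4: advance +8 → t=80, phase=(5,17,11,23) → FL=S FR=W RL=S RR=W
cmd 5: advance +17 → t=97, phase=(22,10,4,16) → FL=W FR=S RL=S RR=S
cmd 6: advance +18 → t=115, phase=(16,4,22,10) → FL=S FR=S RL=W RR=S
cmd 7: advance +17 → t=132, phase=(9,21,15,3) → FL=S FR=W RL=S RR=S

after cmd 1 (t=35): FL=S FR=W RL=S RR=S
after cmd 2 (t=54): FL=S FR=S RL=S RR=W
after cmd 3 (t=72): FL=W FR=S RL=S RR=S
after cmd 4 (t=80): FL=S FR=W RL=S RR=W
after cmd 5 (t=97): FL=W FR=S RL=S RR=S
after cmd 6 (t=115): FL=S FR=S RL=W RR=S
after cmd 7 (t=132): FL=S FR=W RL=S RR=S


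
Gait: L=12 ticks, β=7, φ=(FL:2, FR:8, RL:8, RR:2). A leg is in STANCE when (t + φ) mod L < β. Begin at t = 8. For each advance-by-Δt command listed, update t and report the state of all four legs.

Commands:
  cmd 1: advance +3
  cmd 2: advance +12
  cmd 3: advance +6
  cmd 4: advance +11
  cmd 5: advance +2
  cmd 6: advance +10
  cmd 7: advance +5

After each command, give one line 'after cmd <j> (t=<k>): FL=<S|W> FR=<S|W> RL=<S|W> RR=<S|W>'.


after cmd 1 (t=11): FL=S FR=W RL=W RR=S
after cmd 2 (t=23): FL=S FR=W RL=W RR=S
after cmd 3 (t=29): FL=W FR=S RL=S RR=W
after cmd 4 (t=40): FL=S FR=S RL=S RR=S
after cmd 5 (t=42): FL=W FR=S RL=S RR=W
after cmd 6 (t=52): FL=S FR=S RL=S RR=S
after cmd 7 (t=57): FL=W FR=S RL=S RR=W

start t=8: FL=W FR=S RL=S RR=W
cmd 1: advance +3 → t=11, phase=(1,7,7,1) → FL=S FR=W RL=W RR=S
cmd 2: advance +12 → t=23, phase=(1,7,7,1) → FL=S FR=W RL=W RR=S
cmd 3: advance +6 → t=29, phase=(7,1,1,7) → FL=W FR=S RL=S RR=W
cmd 4: advance +11 → t=40, phase=(6,0,0,6) → FL=S FR=S RL=S RR=S
cmd 5: advance +2 → t=42, phase=(8,2,2,8) → FL=W FR=S RL=S RR=W
cmd 6: advance +10 → t=52, phase=(6,0,0,6) → FL=S FR=S RL=S RR=S
cmd 7: advance +5 → t=57, phase=(11,5,5,11) → FL=W FR=S RL=S RR=W


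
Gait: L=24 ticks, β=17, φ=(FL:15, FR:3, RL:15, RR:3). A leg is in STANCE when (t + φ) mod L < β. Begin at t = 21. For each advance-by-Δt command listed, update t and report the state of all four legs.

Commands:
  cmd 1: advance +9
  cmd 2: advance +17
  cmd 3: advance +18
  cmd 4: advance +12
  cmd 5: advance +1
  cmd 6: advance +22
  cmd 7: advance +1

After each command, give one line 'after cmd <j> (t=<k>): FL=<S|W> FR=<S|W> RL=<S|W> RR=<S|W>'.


after cmd 1 (t=30): FL=W FR=S RL=W RR=S
after cmd 2 (t=47): FL=S FR=S RL=S RR=S
after cmd 3 (t=65): FL=S FR=W RL=S RR=W
after cmd 4 (t=77): FL=W FR=S RL=W RR=S
after cmd 5 (t=78): FL=W FR=S RL=W RR=S
after cmd 6 (t=100): FL=W FR=S RL=W RR=S
after cmd 7 (t=101): FL=W FR=S RL=W RR=S

start t=21: FL=S FR=S RL=S RR=S
cmd 1: advance +9 → t=30, phase=(21,9,21,9) → FL=W FR=S RL=W RR=S
cmd 2: advance +17 → t=47, phase=(14,2,14,2) → FL=S FR=S RL=S RR=S
cmd 3: advance +18 → t=65, phase=(8,20,8,20) → FL=S FR=W RL=S RR=W
cmd 4: advance +12 → t=77, phase=(20,8,20,8) → FL=W FR=S RL=W RR=S
cmd 5: advance +1 → t=78, phase=(21,9,21,9) → FL=W FR=S RL=W RR=S
cmd 6: advance +22 → t=100, phase=(19,7,19,7) → FL=W FR=S RL=W RR=S
cmd 7: advance +1 → t=101, phase=(20,8,20,8) → FL=W FR=S RL=W RR=S


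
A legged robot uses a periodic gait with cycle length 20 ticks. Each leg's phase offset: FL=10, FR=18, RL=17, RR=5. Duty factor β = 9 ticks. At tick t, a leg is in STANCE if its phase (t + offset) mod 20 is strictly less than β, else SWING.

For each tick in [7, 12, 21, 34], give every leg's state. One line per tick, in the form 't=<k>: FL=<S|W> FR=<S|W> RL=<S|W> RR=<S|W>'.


t=7: phase=(17,5,4,12) vs β=9 → FL=W FR=S RL=S RR=W
t=12: phase=(2,10,9,17) vs β=9 → FL=S FR=W RL=W RR=W
t=21: phase=(11,19,18,6) vs β=9 → FL=W FR=W RL=W RR=S
t=34: phase=(4,12,11,19) vs β=9 → FL=S FR=W RL=W RR=W

t=7: FL=W FR=S RL=S RR=W
t=12: FL=S FR=W RL=W RR=W
t=21: FL=W FR=W RL=W RR=S
t=34: FL=S FR=W RL=W RR=W


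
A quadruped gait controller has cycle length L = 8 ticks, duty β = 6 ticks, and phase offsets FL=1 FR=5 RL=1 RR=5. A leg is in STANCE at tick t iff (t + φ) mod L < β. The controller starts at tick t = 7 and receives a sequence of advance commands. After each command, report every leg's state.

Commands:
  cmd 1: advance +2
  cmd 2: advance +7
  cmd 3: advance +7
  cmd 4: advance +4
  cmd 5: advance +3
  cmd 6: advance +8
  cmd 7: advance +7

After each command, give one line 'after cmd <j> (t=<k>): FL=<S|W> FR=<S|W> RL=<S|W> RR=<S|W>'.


after cmd 1 (t=9): FL=S FR=W RL=S RR=W
after cmd 2 (t=16): FL=S FR=S RL=S RR=S
after cmd 3 (t=23): FL=S FR=S RL=S RR=S
after cmd 4 (t=27): FL=S FR=S RL=S RR=S
after cmd 5 (t=30): FL=W FR=S RL=W RR=S
after cmd 6 (t=38): FL=W FR=S RL=W RR=S
after cmd 7 (t=45): FL=W FR=S RL=W RR=S

start t=7: FL=S FR=S RL=S RR=S
cmd 1: advance +2 → t=9, phase=(2,6,2,6) → FL=S FR=W RL=S RR=W
cmd 2: advance +7 → t=16, phase=(1,5,1,5) → FL=S FR=S RL=S RR=S
cmd 3: advance +7 → t=23, phase=(0,4,0,4) → FL=S FR=S RL=S RR=S
cmd 4: advance +4 → t=27, phase=(4,0,4,0) → FL=S FR=S RL=S RR=S
cmd 5: advance +3 → t=30, phase=(7,3,7,3) → FL=W FR=S RL=W RR=S
cmd 6: advance +8 → t=38, phase=(7,3,7,3) → FL=W FR=S RL=W RR=S
cmd 7: advance +7 → t=45, phase=(6,2,6,2) → FL=W FR=S RL=W RR=S


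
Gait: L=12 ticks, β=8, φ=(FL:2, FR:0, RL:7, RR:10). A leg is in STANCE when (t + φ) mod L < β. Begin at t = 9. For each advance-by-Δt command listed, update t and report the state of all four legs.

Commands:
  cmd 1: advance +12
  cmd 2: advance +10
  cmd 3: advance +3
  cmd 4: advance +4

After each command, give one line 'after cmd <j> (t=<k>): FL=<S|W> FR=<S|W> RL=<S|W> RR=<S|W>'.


after cmd 1 (t=21): FL=W FR=W RL=S RR=S
after cmd 2 (t=31): FL=W FR=S RL=S RR=S
after cmd 3 (t=34): FL=S FR=W RL=S RR=W
after cmd 4 (t=38): FL=S FR=S RL=W RR=S

start t=9: FL=W FR=W RL=S RR=S
cmd 1: advance +12 → t=21, phase=(11,9,4,7) → FL=W FR=W RL=S RR=S
cmd 2: advance +10 → t=31, phase=(9,7,2,5) → FL=W FR=S RL=S RR=S
cmd 3: advance +3 → t=34, phase=(0,10,5,8) → FL=S FR=W RL=S RR=W
cmd 4: advance +4 → t=38, phase=(4,2,9,0) → FL=S FR=S RL=W RR=S


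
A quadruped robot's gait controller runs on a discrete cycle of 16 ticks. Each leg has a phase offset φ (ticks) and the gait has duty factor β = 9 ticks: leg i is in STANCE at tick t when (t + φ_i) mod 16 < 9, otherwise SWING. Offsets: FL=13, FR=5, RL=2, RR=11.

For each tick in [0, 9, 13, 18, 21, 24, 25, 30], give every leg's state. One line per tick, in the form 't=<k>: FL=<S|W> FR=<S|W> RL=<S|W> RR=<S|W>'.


t=0: phase=(13,5,2,11) vs β=9 → FL=W FR=S RL=S RR=W
t=9: phase=(6,14,11,4) vs β=9 → FL=S FR=W RL=W RR=S
t=13: phase=(10,2,15,8) vs β=9 → FL=W FR=S RL=W RR=S
t=18: phase=(15,7,4,13) vs β=9 → FL=W FR=S RL=S RR=W
t=21: phase=(2,10,7,0) vs β=9 → FL=S FR=W RL=S RR=S
t=24: phase=(5,13,10,3) vs β=9 → FL=S FR=W RL=W RR=S
t=25: phase=(6,14,11,4) vs β=9 → FL=S FR=W RL=W RR=S
t=30: phase=(11,3,0,9) vs β=9 → FL=W FR=S RL=S RR=W

t=0: FL=W FR=S RL=S RR=W
t=9: FL=S FR=W RL=W RR=S
t=13: FL=W FR=S RL=W RR=S
t=18: FL=W FR=S RL=S RR=W
t=21: FL=S FR=W RL=S RR=S
t=24: FL=S FR=W RL=W RR=S
t=25: FL=S FR=W RL=W RR=S
t=30: FL=W FR=S RL=S RR=W


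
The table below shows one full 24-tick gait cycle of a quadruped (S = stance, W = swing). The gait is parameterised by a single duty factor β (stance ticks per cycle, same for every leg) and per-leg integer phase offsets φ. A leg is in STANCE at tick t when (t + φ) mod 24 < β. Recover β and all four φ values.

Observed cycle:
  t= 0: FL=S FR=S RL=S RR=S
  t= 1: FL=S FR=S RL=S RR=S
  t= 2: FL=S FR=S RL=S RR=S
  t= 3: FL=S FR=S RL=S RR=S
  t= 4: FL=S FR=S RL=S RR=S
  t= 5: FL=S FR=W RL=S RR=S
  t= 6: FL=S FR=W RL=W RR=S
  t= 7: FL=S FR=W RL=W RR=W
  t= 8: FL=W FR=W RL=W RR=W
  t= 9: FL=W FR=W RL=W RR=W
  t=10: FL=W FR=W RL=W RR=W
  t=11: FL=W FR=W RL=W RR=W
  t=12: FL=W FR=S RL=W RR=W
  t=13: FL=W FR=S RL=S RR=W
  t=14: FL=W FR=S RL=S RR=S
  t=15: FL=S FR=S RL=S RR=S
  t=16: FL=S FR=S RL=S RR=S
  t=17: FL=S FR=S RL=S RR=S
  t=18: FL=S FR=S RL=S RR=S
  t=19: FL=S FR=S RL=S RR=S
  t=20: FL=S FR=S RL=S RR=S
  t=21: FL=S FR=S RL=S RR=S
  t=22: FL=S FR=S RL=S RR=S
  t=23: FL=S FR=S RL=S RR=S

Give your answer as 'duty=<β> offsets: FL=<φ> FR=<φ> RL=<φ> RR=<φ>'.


duty β = stance ticks per leg = 17
FL: stance ticks = 17; W→S at t=15 → φ=9
FR: stance ticks = 17; W→S at t=12 → φ=12
RL: stance ticks = 17; W→S at t=13 → φ=11
RR: stance ticks = 17; W→S at t=14 → φ=10

duty=17 offsets: FL=9 FR=12 RL=11 RR=10


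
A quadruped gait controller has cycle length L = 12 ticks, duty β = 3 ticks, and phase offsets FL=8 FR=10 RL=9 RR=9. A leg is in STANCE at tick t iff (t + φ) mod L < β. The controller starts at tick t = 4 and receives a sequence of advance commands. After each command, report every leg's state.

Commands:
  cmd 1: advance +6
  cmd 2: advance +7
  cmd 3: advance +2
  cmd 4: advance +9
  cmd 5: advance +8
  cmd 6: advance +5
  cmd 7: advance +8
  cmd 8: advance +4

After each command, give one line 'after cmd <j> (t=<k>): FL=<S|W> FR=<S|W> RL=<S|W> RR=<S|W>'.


start t=4: FL=S FR=S RL=S RR=S
cmd 1: advance +6 → t=10, phase=(6,8,7,7) → FL=W FR=W RL=W RR=W
cmd 2: advance +7 → t=17, phase=(1,3,2,2) → FL=S FR=W RL=S RR=S
cmd 3: advance +2 → t=19, phase=(3,5,4,4) → FL=W FR=W RL=W RR=W
cmd 4: advance +9 → t=28, phase=(0,2,1,1) → FL=S FR=S RL=S RR=S
cmd 5: advance +8 → t=36, phase=(8,10,9,9) → FL=W FR=W RL=W RR=W
cmd 6: advance +5 → t=41, phase=(1,3,2,2) → FL=S FR=W RL=S RR=S
cmd 7: advance +8 → t=49, phase=(9,11,10,10) → FL=W FR=W RL=W RR=W
cmd 8: advance +4 → t=53, phase=(1,3,2,2) → FL=S FR=W RL=S RR=S

after cmd 1 (t=10): FL=W FR=W RL=W RR=W
after cmd 2 (t=17): FL=S FR=W RL=S RR=S
after cmd 3 (t=19): FL=W FR=W RL=W RR=W
after cmd 4 (t=28): FL=S FR=S RL=S RR=S
after cmd 5 (t=36): FL=W FR=W RL=W RR=W
after cmd 6 (t=41): FL=S FR=W RL=S RR=S
after cmd 7 (t=49): FL=W FR=W RL=W RR=W
after cmd 8 (t=53): FL=S FR=W RL=S RR=S


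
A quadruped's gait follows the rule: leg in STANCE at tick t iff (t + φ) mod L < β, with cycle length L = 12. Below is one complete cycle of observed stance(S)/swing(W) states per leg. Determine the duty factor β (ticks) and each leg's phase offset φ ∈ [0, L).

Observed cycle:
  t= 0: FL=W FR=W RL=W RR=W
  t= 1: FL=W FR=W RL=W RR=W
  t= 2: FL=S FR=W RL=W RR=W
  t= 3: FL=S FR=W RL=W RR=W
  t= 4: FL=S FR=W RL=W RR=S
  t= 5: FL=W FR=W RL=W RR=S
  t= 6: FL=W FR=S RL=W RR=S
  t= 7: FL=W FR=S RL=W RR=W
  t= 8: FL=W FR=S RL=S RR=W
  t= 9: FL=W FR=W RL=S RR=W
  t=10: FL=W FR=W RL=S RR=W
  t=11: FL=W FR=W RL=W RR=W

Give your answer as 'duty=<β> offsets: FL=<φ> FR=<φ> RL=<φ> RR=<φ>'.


duty β = stance ticks per leg = 3
FL: stance ticks = 3; W→S at t=2 → φ=10
FR: stance ticks = 3; W→S at t=6 → φ=6
RL: stance ticks = 3; W→S at t=8 → φ=4
RR: stance ticks = 3; W→S at t=4 → φ=8

duty=3 offsets: FL=10 FR=6 RL=4 RR=8


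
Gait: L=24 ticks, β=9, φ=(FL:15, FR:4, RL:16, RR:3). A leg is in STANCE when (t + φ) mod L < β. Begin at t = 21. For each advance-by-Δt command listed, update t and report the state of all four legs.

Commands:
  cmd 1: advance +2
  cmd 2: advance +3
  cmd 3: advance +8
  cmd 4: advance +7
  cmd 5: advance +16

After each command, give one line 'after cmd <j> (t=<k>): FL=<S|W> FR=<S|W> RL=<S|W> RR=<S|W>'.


start t=21: FL=W FR=S RL=W RR=S
cmd 1: advance +2 → t=23, phase=(14,3,15,2) → FL=W FR=S RL=W RR=S
cmd 2: advance +3 → t=26, phase=(17,6,18,5) → FL=W FR=S RL=W RR=S
cmd 3: advance +8 → t=34, phase=(1,14,2,13) → FL=S FR=W RL=S RR=W
cmd 4: advance +7 → t=41, phase=(8,21,9,20) → FL=S FR=W RL=W RR=W
cmd 5: advance +16 → t=57, phase=(0,13,1,12) → FL=S FR=W RL=S RR=W

after cmd 1 (t=23): FL=W FR=S RL=W RR=S
after cmd 2 (t=26): FL=W FR=S RL=W RR=S
after cmd 3 (t=34): FL=S FR=W RL=S RR=W
after cmd 4 (t=41): FL=S FR=W RL=W RR=W
after cmd 5 (t=57): FL=S FR=W RL=S RR=W


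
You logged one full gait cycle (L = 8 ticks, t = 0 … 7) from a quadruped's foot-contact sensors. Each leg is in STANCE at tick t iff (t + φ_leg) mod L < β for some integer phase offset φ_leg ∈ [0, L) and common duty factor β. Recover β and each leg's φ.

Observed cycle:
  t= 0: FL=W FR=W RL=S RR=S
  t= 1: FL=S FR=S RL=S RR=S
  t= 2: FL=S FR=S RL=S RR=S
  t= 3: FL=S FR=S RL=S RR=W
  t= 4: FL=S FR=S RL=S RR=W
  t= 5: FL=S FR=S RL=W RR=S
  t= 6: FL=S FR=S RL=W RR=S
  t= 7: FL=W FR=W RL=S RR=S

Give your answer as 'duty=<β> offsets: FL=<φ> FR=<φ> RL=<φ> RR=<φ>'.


duty=6 offsets: FL=7 FR=7 RL=1 RR=3

duty β = stance ticks per leg = 6
FL: stance ticks = 6; W→S at t=1 → φ=7
FR: stance ticks = 6; W→S at t=1 → φ=7
RL: stance ticks = 6; W→S at t=7 → φ=1
RR: stance ticks = 6; W→S at t=5 → φ=3


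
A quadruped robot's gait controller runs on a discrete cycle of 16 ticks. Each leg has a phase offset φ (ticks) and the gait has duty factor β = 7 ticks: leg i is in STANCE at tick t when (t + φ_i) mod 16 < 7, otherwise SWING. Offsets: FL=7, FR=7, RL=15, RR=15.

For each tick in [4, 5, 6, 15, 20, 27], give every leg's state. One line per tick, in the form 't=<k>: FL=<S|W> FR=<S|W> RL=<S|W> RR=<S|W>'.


t=4: phase=(11,11,3,3) vs β=7 → FL=W FR=W RL=S RR=S
t=5: phase=(12,12,4,4) vs β=7 → FL=W FR=W RL=S RR=S
t=6: phase=(13,13,5,5) vs β=7 → FL=W FR=W RL=S RR=S
t=15: phase=(6,6,14,14) vs β=7 → FL=S FR=S RL=W RR=W
t=20: phase=(11,11,3,3) vs β=7 → FL=W FR=W RL=S RR=S
t=27: phase=(2,2,10,10) vs β=7 → FL=S FR=S RL=W RR=W

t=4: FL=W FR=W RL=S RR=S
t=5: FL=W FR=W RL=S RR=S
t=6: FL=W FR=W RL=S RR=S
t=15: FL=S FR=S RL=W RR=W
t=20: FL=W FR=W RL=S RR=S
t=27: FL=S FR=S RL=W RR=W


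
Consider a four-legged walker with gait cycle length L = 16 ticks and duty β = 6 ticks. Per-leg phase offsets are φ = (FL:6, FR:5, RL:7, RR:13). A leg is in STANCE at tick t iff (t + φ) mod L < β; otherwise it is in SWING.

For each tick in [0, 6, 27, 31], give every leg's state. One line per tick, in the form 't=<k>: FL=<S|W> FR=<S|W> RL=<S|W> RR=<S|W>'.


t=0: phase=(6,5,7,13) vs β=6 → FL=W FR=S RL=W RR=W
t=6: phase=(12,11,13,3) vs β=6 → FL=W FR=W RL=W RR=S
t=27: phase=(1,0,2,8) vs β=6 → FL=S FR=S RL=S RR=W
t=31: phase=(5,4,6,12) vs β=6 → FL=S FR=S RL=W RR=W

t=0: FL=W FR=S RL=W RR=W
t=6: FL=W FR=W RL=W RR=S
t=27: FL=S FR=S RL=S RR=W
t=31: FL=S FR=S RL=W RR=W


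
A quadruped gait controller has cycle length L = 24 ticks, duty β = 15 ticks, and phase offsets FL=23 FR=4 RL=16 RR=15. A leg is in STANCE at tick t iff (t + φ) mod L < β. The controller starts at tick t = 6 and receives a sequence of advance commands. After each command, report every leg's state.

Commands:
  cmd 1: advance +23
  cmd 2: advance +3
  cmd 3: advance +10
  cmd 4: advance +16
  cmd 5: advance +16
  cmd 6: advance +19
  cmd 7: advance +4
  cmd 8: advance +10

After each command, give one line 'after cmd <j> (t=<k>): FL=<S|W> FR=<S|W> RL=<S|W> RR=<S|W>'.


start t=6: FL=S FR=S RL=W RR=W
cmd 1: advance +23 → t=29, phase=(4,9,21,20) → FL=S FR=S RL=W RR=W
cmd 2: advance +3 → t=32, phase=(7,12,0,23) → FL=S FR=S RL=S RR=W
cmd 3: advance +10 → t=42, phase=(17,22,10,9) → FL=W FR=W RL=S RR=S
cmd 4: advance +16 → t=58, phase=(9,14,2,1) → FL=S FR=S RL=S RR=S
cmd 5: advance +16 → t=74, phase=(1,6,18,17) → FL=S FR=S RL=W RR=W
cmd 6: advance +19 → t=93, phase=(20,1,13,12) → FL=W FR=S RL=S RR=S
cmd 7: advance +4 → t=97, phase=(0,5,17,16) → FL=S FR=S RL=W RR=W
cmd 8: advance +10 → t=107, phase=(10,15,3,2) → FL=S FR=W RL=S RR=S

after cmd 1 (t=29): FL=S FR=S RL=W RR=W
after cmd 2 (t=32): FL=S FR=S RL=S RR=W
after cmd 3 (t=42): FL=W FR=W RL=S RR=S
after cmd 4 (t=58): FL=S FR=S RL=S RR=S
after cmd 5 (t=74): FL=S FR=S RL=W RR=W
after cmd 6 (t=93): FL=W FR=S RL=S RR=S
after cmd 7 (t=97): FL=S FR=S RL=W RR=W
after cmd 8 (t=107): FL=S FR=W RL=S RR=S


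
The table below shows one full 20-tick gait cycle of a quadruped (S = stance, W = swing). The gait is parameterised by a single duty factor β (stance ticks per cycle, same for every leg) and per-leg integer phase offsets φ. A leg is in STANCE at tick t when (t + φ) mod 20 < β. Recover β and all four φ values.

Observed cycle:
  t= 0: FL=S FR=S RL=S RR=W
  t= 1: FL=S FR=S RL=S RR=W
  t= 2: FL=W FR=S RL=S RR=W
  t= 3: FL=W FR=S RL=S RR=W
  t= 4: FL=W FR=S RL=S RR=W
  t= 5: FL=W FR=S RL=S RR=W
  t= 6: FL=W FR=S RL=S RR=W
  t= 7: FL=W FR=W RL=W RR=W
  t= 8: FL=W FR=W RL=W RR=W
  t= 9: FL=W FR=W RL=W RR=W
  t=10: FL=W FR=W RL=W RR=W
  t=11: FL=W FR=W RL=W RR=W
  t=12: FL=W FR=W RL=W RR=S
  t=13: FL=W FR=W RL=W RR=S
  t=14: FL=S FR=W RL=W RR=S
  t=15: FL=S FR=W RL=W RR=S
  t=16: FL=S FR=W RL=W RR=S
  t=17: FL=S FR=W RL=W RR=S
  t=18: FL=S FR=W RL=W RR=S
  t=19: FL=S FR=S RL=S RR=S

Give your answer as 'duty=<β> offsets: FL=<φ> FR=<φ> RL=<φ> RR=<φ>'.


duty β = stance ticks per leg = 8
FL: stance ticks = 8; W→S at t=14 → φ=6
FR: stance ticks = 8; W→S at t=19 → φ=1
RL: stance ticks = 8; W→S at t=19 → φ=1
RR: stance ticks = 8; W→S at t=12 → φ=8

duty=8 offsets: FL=6 FR=1 RL=1 RR=8


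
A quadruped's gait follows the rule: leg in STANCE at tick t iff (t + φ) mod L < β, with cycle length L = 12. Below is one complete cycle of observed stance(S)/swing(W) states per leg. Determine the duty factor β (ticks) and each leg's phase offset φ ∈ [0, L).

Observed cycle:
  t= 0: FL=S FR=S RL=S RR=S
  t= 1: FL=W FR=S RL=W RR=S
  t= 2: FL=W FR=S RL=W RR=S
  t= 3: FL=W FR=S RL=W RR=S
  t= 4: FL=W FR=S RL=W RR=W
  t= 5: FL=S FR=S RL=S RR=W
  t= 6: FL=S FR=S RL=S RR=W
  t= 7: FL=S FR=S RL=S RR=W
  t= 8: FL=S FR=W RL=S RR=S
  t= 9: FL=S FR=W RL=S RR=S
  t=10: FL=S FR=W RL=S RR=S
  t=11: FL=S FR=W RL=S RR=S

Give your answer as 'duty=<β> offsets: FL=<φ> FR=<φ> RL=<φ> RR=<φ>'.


duty β = stance ticks per leg = 8
FL: stance ticks = 8; W→S at t=5 → φ=7
FR: stance ticks = 8; W→S at t=0 → φ=0
RL: stance ticks = 8; W→S at t=5 → φ=7
RR: stance ticks = 8; W→S at t=8 → φ=4

duty=8 offsets: FL=7 FR=0 RL=7 RR=4


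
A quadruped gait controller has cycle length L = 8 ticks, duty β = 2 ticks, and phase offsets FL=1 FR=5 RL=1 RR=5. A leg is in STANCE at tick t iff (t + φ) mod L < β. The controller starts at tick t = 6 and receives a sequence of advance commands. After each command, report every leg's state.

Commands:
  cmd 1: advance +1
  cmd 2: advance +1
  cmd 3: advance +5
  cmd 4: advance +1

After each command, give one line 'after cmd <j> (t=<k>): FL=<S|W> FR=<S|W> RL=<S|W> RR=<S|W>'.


after cmd 1 (t=7): FL=S FR=W RL=S RR=W
after cmd 2 (t=8): FL=S FR=W RL=S RR=W
after cmd 3 (t=13): FL=W FR=W RL=W RR=W
after cmd 4 (t=14): FL=W FR=W RL=W RR=W

start t=6: FL=W FR=W RL=W RR=W
cmd 1: advance +1 → t=7, phase=(0,4,0,4) → FL=S FR=W RL=S RR=W
cmd 2: advance +1 → t=8, phase=(1,5,1,5) → FL=S FR=W RL=S RR=W
cmd 3: advance +5 → t=13, phase=(6,2,6,2) → FL=W FR=W RL=W RR=W
cmd 4: advance +1 → t=14, phase=(7,3,7,3) → FL=W FR=W RL=W RR=W


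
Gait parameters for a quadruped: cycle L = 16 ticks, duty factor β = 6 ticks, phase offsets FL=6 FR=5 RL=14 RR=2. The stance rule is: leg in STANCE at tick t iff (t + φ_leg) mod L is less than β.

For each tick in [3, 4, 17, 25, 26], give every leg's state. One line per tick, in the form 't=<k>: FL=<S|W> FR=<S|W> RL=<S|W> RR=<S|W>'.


t=3: FL=W FR=W RL=S RR=S
t=4: FL=W FR=W RL=S RR=W
t=17: FL=W FR=W RL=W RR=S
t=25: FL=W FR=W RL=W RR=W
t=26: FL=S FR=W RL=W RR=W

t=3: phase=(9,8,1,5) vs β=6 → FL=W FR=W RL=S RR=S
t=4: phase=(10,9,2,6) vs β=6 → FL=W FR=W RL=S RR=W
t=17: phase=(7,6,15,3) vs β=6 → FL=W FR=W RL=W RR=S
t=25: phase=(15,14,7,11) vs β=6 → FL=W FR=W RL=W RR=W
t=26: phase=(0,15,8,12) vs β=6 → FL=S FR=W RL=W RR=W


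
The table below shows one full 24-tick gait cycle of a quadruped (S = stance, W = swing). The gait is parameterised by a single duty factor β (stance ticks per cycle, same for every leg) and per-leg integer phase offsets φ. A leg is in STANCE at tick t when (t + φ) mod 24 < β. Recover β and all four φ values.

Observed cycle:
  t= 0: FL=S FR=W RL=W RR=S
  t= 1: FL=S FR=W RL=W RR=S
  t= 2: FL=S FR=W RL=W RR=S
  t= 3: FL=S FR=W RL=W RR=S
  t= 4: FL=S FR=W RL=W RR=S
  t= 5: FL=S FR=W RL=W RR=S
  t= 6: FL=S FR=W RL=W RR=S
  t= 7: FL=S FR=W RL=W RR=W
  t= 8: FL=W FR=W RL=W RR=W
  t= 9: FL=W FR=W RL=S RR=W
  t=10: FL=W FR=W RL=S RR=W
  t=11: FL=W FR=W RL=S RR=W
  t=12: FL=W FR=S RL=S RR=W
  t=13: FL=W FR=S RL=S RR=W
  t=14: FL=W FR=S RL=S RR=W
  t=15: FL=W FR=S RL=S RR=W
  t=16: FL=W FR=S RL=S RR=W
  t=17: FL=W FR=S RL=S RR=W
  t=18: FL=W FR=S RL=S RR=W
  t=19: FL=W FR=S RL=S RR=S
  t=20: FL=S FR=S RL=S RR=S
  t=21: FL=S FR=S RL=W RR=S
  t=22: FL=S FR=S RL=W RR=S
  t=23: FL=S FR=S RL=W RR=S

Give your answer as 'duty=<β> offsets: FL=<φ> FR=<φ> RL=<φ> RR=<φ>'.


duty=12 offsets: FL=4 FR=12 RL=15 RR=5

duty β = stance ticks per leg = 12
FL: stance ticks = 12; W→S at t=20 → φ=4
FR: stance ticks = 12; W→S at t=12 → φ=12
RL: stance ticks = 12; W→S at t=9 → φ=15
RR: stance ticks = 12; W→S at t=19 → φ=5


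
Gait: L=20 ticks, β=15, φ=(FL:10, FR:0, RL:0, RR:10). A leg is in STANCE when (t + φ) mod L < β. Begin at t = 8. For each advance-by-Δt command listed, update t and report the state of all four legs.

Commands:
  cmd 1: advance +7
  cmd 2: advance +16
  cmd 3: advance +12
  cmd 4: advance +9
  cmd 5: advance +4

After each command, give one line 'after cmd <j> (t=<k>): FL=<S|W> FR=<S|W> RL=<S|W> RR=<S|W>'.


start t=8: FL=W FR=S RL=S RR=W
cmd 1: advance +7 → t=15, phase=(5,15,15,5) → FL=S FR=W RL=W RR=S
cmd 2: advance +16 → t=31, phase=(1,11,11,1) → FL=S FR=S RL=S RR=S
cmd 3: advance +12 → t=43, phase=(13,3,3,13) → FL=S FR=S RL=S RR=S
cmd 4: advance +9 → t=52, phase=(2,12,12,2) → FL=S FR=S RL=S RR=S
cmd 5: advance +4 → t=56, phase=(6,16,16,6) → FL=S FR=W RL=W RR=S

after cmd 1 (t=15): FL=S FR=W RL=W RR=S
after cmd 2 (t=31): FL=S FR=S RL=S RR=S
after cmd 3 (t=43): FL=S FR=S RL=S RR=S
after cmd 4 (t=52): FL=S FR=S RL=S RR=S
after cmd 5 (t=56): FL=S FR=W RL=W RR=S


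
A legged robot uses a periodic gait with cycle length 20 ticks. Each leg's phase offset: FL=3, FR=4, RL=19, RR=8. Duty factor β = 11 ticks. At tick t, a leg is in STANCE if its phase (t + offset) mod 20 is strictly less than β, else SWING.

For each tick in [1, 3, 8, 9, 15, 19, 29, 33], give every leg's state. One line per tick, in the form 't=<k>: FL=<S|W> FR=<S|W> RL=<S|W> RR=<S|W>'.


t=1: phase=(4,5,0,9) vs β=11 → FL=S FR=S RL=S RR=S
t=3: phase=(6,7,2,11) vs β=11 → FL=S FR=S RL=S RR=W
t=8: phase=(11,12,7,16) vs β=11 → FL=W FR=W RL=S RR=W
t=9: phase=(12,13,8,17) vs β=11 → FL=W FR=W RL=S RR=W
t=15: phase=(18,19,14,3) vs β=11 → FL=W FR=W RL=W RR=S
t=19: phase=(2,3,18,7) vs β=11 → FL=S FR=S RL=W RR=S
t=29: phase=(12,13,8,17) vs β=11 → FL=W FR=W RL=S RR=W
t=33: phase=(16,17,12,1) vs β=11 → FL=W FR=W RL=W RR=S

t=1: FL=S FR=S RL=S RR=S
t=3: FL=S FR=S RL=S RR=W
t=8: FL=W FR=W RL=S RR=W
t=9: FL=W FR=W RL=S RR=W
t=15: FL=W FR=W RL=W RR=S
t=19: FL=S FR=S RL=W RR=S
t=29: FL=W FR=W RL=S RR=W
t=33: FL=W FR=W RL=W RR=S


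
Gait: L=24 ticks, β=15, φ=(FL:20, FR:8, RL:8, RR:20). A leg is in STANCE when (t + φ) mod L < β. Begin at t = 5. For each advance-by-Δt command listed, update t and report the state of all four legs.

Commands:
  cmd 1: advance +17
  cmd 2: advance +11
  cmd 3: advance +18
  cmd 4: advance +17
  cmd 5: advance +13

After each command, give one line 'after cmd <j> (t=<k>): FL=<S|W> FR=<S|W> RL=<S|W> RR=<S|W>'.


after cmd 1 (t=22): FL=W FR=S RL=S RR=W
after cmd 2 (t=33): FL=S FR=W RL=W RR=S
after cmd 3 (t=51): FL=W FR=S RL=S RR=W
after cmd 4 (t=68): FL=W FR=S RL=S RR=W
after cmd 5 (t=81): FL=S FR=W RL=W RR=S

start t=5: FL=S FR=S RL=S RR=S
cmd 1: advance +17 → t=22, phase=(18,6,6,18) → FL=W FR=S RL=S RR=W
cmd 2: advance +11 → t=33, phase=(5,17,17,5) → FL=S FR=W RL=W RR=S
cmd 3: advance +18 → t=51, phase=(23,11,11,23) → FL=W FR=S RL=S RR=W
cmd 4: advance +17 → t=68, phase=(16,4,4,16) → FL=W FR=S RL=S RR=W
cmd 5: advance +13 → t=81, phase=(5,17,17,5) → FL=S FR=W RL=W RR=S


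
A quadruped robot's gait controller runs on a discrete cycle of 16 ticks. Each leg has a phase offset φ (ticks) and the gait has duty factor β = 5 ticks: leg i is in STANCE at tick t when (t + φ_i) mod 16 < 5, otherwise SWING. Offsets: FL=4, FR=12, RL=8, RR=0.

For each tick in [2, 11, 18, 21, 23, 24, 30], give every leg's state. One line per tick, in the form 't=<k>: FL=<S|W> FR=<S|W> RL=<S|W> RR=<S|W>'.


t=2: phase=(6,14,10,2) vs β=5 → FL=W FR=W RL=W RR=S
t=11: phase=(15,7,3,11) vs β=5 → FL=W FR=W RL=S RR=W
t=18: phase=(6,14,10,2) vs β=5 → FL=W FR=W RL=W RR=S
t=21: phase=(9,1,13,5) vs β=5 → FL=W FR=S RL=W RR=W
t=23: phase=(11,3,15,7) vs β=5 → FL=W FR=S RL=W RR=W
t=24: phase=(12,4,0,8) vs β=5 → FL=W FR=S RL=S RR=W
t=30: phase=(2,10,6,14) vs β=5 → FL=S FR=W RL=W RR=W

t=2: FL=W FR=W RL=W RR=S
t=11: FL=W FR=W RL=S RR=W
t=18: FL=W FR=W RL=W RR=S
t=21: FL=W FR=S RL=W RR=W
t=23: FL=W FR=S RL=W RR=W
t=24: FL=W FR=S RL=S RR=W
t=30: FL=S FR=W RL=W RR=W


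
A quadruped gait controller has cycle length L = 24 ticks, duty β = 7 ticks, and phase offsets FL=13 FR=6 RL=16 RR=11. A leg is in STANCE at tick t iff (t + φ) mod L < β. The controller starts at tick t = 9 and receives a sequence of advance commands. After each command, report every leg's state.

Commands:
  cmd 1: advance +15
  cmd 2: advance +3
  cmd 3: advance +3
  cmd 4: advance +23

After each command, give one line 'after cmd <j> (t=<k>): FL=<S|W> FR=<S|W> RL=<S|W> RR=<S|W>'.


after cmd 1 (t=24): FL=W FR=S RL=W RR=W
after cmd 2 (t=27): FL=W FR=W RL=W RR=W
after cmd 3 (t=30): FL=W FR=W RL=W RR=W
after cmd 4 (t=53): FL=W FR=W RL=W RR=W

start t=9: FL=W FR=W RL=S RR=W
cmd 1: advance +15 → t=24, phase=(13,6,16,11) → FL=W FR=S RL=W RR=W
cmd 2: advance +3 → t=27, phase=(16,9,19,14) → FL=W FR=W RL=W RR=W
cmd 3: advance +3 → t=30, phase=(19,12,22,17) → FL=W FR=W RL=W RR=W
cmd 4: advance +23 → t=53, phase=(18,11,21,16) → FL=W FR=W RL=W RR=W


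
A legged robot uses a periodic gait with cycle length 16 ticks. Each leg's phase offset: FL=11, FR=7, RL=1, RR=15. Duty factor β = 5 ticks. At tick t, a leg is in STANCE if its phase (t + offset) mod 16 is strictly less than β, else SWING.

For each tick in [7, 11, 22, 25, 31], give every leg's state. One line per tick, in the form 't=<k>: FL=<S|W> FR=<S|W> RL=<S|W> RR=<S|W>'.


t=7: FL=S FR=W RL=W RR=W
t=11: FL=W FR=S RL=W RR=W
t=22: FL=S FR=W RL=W RR=W
t=25: FL=S FR=S RL=W RR=W
t=31: FL=W FR=W RL=S RR=W

t=7: phase=(2,14,8,6) vs β=5 → FL=S FR=W RL=W RR=W
t=11: phase=(6,2,12,10) vs β=5 → FL=W FR=S RL=W RR=W
t=22: phase=(1,13,7,5) vs β=5 → FL=S FR=W RL=W RR=W
t=25: phase=(4,0,10,8) vs β=5 → FL=S FR=S RL=W RR=W
t=31: phase=(10,6,0,14) vs β=5 → FL=W FR=W RL=S RR=W


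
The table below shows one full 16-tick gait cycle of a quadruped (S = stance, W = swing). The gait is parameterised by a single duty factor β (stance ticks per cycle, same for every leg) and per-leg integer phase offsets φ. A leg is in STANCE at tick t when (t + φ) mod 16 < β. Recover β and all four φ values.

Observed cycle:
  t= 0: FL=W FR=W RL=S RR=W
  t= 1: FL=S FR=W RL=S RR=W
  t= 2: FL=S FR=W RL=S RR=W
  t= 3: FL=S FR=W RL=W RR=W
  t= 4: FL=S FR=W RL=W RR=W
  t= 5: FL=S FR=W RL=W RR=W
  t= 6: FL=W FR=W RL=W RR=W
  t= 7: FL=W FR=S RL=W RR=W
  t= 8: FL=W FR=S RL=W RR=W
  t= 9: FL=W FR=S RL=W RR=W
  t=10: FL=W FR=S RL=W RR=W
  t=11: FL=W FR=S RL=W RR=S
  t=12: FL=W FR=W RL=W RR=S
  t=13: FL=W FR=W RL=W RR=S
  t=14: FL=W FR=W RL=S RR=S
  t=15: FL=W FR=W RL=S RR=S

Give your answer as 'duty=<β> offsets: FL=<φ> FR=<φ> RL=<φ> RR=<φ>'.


duty β = stance ticks per leg = 5
FL: stance ticks = 5; W→S at t=1 → φ=15
FR: stance ticks = 5; W→S at t=7 → φ=9
RL: stance ticks = 5; W→S at t=14 → φ=2
RR: stance ticks = 5; W→S at t=11 → φ=5

duty=5 offsets: FL=15 FR=9 RL=2 RR=5
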